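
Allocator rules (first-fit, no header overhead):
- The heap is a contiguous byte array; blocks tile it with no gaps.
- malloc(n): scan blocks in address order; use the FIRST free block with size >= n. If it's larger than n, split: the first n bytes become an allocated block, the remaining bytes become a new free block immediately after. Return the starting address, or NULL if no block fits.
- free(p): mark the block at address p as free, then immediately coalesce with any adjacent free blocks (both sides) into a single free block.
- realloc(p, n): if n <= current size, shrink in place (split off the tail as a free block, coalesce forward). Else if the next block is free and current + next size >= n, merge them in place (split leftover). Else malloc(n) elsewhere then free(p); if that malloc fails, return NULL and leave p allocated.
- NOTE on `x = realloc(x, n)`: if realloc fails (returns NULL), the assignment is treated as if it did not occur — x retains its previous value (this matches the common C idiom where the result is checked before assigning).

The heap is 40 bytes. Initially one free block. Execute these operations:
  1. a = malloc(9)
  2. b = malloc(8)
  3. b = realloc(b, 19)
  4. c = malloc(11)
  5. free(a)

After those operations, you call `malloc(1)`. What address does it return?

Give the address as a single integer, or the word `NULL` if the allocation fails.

Op 1: a = malloc(9) -> a = 0; heap: [0-8 ALLOC][9-39 FREE]
Op 2: b = malloc(8) -> b = 9; heap: [0-8 ALLOC][9-16 ALLOC][17-39 FREE]
Op 3: b = realloc(b, 19) -> b = 9; heap: [0-8 ALLOC][9-27 ALLOC][28-39 FREE]
Op 4: c = malloc(11) -> c = 28; heap: [0-8 ALLOC][9-27 ALLOC][28-38 ALLOC][39-39 FREE]
Op 5: free(a) -> (freed a); heap: [0-8 FREE][9-27 ALLOC][28-38 ALLOC][39-39 FREE]
malloc(1): first-fit scan over [0-8 FREE][9-27 ALLOC][28-38 ALLOC][39-39 FREE] -> 0

Answer: 0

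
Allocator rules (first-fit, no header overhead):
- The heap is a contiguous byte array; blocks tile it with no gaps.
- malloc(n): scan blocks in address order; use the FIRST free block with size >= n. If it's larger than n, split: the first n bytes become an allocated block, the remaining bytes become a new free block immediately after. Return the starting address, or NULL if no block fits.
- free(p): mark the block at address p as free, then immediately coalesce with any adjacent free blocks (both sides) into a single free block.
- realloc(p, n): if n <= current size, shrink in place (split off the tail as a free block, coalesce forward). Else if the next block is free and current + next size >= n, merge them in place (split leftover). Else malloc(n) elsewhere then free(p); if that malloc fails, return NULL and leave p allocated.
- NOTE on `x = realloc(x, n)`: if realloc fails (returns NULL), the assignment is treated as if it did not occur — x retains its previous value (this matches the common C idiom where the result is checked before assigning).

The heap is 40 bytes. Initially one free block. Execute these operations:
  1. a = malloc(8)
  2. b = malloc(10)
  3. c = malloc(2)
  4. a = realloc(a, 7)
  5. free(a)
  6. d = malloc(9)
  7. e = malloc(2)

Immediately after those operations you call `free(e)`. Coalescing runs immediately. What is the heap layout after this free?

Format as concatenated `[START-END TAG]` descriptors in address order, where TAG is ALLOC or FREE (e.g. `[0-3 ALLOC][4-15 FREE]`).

Answer: [0-7 FREE][8-17 ALLOC][18-19 ALLOC][20-28 ALLOC][29-39 FREE]

Derivation:
Op 1: a = malloc(8) -> a = 0; heap: [0-7 ALLOC][8-39 FREE]
Op 2: b = malloc(10) -> b = 8; heap: [0-7 ALLOC][8-17 ALLOC][18-39 FREE]
Op 3: c = malloc(2) -> c = 18; heap: [0-7 ALLOC][8-17 ALLOC][18-19 ALLOC][20-39 FREE]
Op 4: a = realloc(a, 7) -> a = 0; heap: [0-6 ALLOC][7-7 FREE][8-17 ALLOC][18-19 ALLOC][20-39 FREE]
Op 5: free(a) -> (freed a); heap: [0-7 FREE][8-17 ALLOC][18-19 ALLOC][20-39 FREE]
Op 6: d = malloc(9) -> d = 20; heap: [0-7 FREE][8-17 ALLOC][18-19 ALLOC][20-28 ALLOC][29-39 FREE]
Op 7: e = malloc(2) -> e = 0; heap: [0-1 ALLOC][2-7 FREE][8-17 ALLOC][18-19 ALLOC][20-28 ALLOC][29-39 FREE]
free(e): e = 0 -> block [0-1 ALLOC]; mark free, coalesce with adjacent free neighbors -> [0-7 FREE][8-17 ALLOC][18-19 ALLOC][20-28 ALLOC][29-39 FREE]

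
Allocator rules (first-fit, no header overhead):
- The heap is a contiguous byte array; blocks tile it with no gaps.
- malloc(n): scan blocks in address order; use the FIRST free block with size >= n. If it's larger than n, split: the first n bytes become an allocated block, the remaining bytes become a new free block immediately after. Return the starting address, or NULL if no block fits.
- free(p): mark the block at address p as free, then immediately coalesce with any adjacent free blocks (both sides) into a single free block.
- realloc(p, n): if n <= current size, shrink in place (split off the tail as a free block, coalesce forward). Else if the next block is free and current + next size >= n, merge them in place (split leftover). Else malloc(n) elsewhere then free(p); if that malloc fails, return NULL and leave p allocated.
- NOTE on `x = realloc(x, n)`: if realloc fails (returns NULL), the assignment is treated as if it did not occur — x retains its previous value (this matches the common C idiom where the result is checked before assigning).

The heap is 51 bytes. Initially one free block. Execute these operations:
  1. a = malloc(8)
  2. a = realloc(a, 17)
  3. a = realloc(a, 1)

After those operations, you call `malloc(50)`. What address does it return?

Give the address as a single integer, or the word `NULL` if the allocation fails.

Op 1: a = malloc(8) -> a = 0; heap: [0-7 ALLOC][8-50 FREE]
Op 2: a = realloc(a, 17) -> a = 0; heap: [0-16 ALLOC][17-50 FREE]
Op 3: a = realloc(a, 1) -> a = 0; heap: [0-0 ALLOC][1-50 FREE]
malloc(50): first-fit scan over [0-0 ALLOC][1-50 FREE] -> 1

Answer: 1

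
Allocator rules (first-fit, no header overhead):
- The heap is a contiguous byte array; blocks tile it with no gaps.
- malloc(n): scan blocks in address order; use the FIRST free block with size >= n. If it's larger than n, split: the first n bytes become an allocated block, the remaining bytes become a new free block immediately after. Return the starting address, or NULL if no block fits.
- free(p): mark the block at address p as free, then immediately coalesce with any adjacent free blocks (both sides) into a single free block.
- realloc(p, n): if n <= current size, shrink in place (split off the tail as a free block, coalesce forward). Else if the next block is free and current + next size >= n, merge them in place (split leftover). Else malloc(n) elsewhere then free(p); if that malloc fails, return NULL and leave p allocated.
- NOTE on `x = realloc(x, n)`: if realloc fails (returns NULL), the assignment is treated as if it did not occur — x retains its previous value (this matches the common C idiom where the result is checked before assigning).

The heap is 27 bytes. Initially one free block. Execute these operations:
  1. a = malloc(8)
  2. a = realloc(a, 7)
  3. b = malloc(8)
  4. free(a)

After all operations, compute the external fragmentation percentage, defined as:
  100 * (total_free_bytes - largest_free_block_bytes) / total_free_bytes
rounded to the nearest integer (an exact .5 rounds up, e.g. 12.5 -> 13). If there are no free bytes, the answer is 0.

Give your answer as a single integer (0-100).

Op 1: a = malloc(8) -> a = 0; heap: [0-7 ALLOC][8-26 FREE]
Op 2: a = realloc(a, 7) -> a = 0; heap: [0-6 ALLOC][7-26 FREE]
Op 3: b = malloc(8) -> b = 7; heap: [0-6 ALLOC][7-14 ALLOC][15-26 FREE]
Op 4: free(a) -> (freed a); heap: [0-6 FREE][7-14 ALLOC][15-26 FREE]
Free blocks: [7 12] total_free=19 largest=12 -> 100*(19-12)/19 = 700/19 ≈ 36.842 -> rounds to 37

Answer: 37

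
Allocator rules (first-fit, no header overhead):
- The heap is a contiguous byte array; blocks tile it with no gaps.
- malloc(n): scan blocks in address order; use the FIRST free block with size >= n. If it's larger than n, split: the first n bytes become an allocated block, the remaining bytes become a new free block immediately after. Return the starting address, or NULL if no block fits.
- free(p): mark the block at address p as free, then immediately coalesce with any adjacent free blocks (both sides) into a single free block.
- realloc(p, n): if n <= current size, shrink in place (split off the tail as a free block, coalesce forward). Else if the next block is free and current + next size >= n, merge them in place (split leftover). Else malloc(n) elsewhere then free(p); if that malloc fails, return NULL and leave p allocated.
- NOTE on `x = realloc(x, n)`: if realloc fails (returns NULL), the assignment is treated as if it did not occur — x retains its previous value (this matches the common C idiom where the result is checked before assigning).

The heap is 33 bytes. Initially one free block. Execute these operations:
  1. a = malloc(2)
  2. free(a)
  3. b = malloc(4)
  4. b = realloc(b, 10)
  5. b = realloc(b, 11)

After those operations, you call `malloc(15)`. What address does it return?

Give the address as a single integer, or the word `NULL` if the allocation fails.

Op 1: a = malloc(2) -> a = 0; heap: [0-1 ALLOC][2-32 FREE]
Op 2: free(a) -> (freed a); heap: [0-32 FREE]
Op 3: b = malloc(4) -> b = 0; heap: [0-3 ALLOC][4-32 FREE]
Op 4: b = realloc(b, 10) -> b = 0; heap: [0-9 ALLOC][10-32 FREE]
Op 5: b = realloc(b, 11) -> b = 0; heap: [0-10 ALLOC][11-32 FREE]
malloc(15): first-fit scan over [0-10 ALLOC][11-32 FREE] -> 11

Answer: 11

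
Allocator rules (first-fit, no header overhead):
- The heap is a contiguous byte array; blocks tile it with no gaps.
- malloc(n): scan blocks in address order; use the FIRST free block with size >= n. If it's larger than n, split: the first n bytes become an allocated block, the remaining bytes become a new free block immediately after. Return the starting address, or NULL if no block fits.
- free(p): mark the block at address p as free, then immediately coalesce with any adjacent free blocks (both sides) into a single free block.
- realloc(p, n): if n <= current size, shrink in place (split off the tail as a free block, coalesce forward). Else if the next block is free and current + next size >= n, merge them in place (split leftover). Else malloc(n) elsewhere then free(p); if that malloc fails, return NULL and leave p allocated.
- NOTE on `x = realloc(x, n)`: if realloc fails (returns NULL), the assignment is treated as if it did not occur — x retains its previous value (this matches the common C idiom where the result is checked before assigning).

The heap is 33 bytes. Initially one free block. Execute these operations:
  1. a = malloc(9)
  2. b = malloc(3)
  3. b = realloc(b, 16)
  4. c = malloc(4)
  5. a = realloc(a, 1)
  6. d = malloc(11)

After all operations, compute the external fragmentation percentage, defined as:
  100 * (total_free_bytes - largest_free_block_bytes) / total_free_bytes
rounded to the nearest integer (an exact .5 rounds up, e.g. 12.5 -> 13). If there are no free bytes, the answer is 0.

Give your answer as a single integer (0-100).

Answer: 33

Derivation:
Op 1: a = malloc(9) -> a = 0; heap: [0-8 ALLOC][9-32 FREE]
Op 2: b = malloc(3) -> b = 9; heap: [0-8 ALLOC][9-11 ALLOC][12-32 FREE]
Op 3: b = realloc(b, 16) -> b = 9; heap: [0-8 ALLOC][9-24 ALLOC][25-32 FREE]
Op 4: c = malloc(4) -> c = 25; heap: [0-8 ALLOC][9-24 ALLOC][25-28 ALLOC][29-32 FREE]
Op 5: a = realloc(a, 1) -> a = 0; heap: [0-0 ALLOC][1-8 FREE][9-24 ALLOC][25-28 ALLOC][29-32 FREE]
Op 6: d = malloc(11) -> d = NULL; heap: [0-0 ALLOC][1-8 FREE][9-24 ALLOC][25-28 ALLOC][29-32 FREE]
Free blocks: [8 4] total_free=12 largest=8 -> 100*(12-8)/12 = 400/12 ≈ 33.333 -> rounds to 33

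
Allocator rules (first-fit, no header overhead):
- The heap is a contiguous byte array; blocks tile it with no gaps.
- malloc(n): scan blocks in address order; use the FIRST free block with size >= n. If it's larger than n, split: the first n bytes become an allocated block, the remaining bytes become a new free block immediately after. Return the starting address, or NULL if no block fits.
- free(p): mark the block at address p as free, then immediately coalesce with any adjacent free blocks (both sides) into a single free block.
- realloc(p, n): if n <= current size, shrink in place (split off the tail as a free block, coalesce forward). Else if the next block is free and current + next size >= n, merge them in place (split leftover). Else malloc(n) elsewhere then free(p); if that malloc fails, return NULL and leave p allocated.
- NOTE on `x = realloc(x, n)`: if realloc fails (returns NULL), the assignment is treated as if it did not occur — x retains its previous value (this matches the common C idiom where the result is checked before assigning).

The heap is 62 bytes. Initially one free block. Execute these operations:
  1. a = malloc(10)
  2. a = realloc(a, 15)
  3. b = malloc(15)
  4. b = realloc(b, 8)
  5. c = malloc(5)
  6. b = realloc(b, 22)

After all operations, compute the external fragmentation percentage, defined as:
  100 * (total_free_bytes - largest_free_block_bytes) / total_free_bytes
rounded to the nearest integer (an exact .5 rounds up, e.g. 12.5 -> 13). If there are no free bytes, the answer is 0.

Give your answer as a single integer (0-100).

Op 1: a = malloc(10) -> a = 0; heap: [0-9 ALLOC][10-61 FREE]
Op 2: a = realloc(a, 15) -> a = 0; heap: [0-14 ALLOC][15-61 FREE]
Op 3: b = malloc(15) -> b = 15; heap: [0-14 ALLOC][15-29 ALLOC][30-61 FREE]
Op 4: b = realloc(b, 8) -> b = 15; heap: [0-14 ALLOC][15-22 ALLOC][23-61 FREE]
Op 5: c = malloc(5) -> c = 23; heap: [0-14 ALLOC][15-22 ALLOC][23-27 ALLOC][28-61 FREE]
Op 6: b = realloc(b, 22) -> b = 28; heap: [0-14 ALLOC][15-22 FREE][23-27 ALLOC][28-49 ALLOC][50-61 FREE]
Free blocks: [8 12] total_free=20 largest=12 -> 100*(20-12)/20 = 800/20 = 40

Answer: 40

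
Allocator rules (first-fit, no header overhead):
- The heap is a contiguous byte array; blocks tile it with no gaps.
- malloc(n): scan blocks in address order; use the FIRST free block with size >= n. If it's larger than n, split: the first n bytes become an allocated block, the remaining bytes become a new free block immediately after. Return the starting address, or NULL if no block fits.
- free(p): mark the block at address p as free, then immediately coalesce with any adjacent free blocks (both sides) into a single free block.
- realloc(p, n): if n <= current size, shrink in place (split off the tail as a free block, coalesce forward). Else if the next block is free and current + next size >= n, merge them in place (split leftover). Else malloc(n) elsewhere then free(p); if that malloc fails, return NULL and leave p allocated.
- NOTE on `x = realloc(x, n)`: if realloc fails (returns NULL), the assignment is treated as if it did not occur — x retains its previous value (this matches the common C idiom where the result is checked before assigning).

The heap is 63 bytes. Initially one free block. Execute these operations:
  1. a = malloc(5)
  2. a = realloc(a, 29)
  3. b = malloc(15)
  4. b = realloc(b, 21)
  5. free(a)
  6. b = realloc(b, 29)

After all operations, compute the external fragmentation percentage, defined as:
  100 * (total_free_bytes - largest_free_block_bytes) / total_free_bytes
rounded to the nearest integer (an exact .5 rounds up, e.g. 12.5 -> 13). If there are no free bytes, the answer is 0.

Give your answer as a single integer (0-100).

Answer: 15

Derivation:
Op 1: a = malloc(5) -> a = 0; heap: [0-4 ALLOC][5-62 FREE]
Op 2: a = realloc(a, 29) -> a = 0; heap: [0-28 ALLOC][29-62 FREE]
Op 3: b = malloc(15) -> b = 29; heap: [0-28 ALLOC][29-43 ALLOC][44-62 FREE]
Op 4: b = realloc(b, 21) -> b = 29; heap: [0-28 ALLOC][29-49 ALLOC][50-62 FREE]
Op 5: free(a) -> (freed a); heap: [0-28 FREE][29-49 ALLOC][50-62 FREE]
Op 6: b = realloc(b, 29) -> b = 29; heap: [0-28 FREE][29-57 ALLOC][58-62 FREE]
Free blocks: [29 5] total_free=34 largest=29 -> 100*(34-29)/34 = 500/34 ≈ 14.706 -> rounds to 15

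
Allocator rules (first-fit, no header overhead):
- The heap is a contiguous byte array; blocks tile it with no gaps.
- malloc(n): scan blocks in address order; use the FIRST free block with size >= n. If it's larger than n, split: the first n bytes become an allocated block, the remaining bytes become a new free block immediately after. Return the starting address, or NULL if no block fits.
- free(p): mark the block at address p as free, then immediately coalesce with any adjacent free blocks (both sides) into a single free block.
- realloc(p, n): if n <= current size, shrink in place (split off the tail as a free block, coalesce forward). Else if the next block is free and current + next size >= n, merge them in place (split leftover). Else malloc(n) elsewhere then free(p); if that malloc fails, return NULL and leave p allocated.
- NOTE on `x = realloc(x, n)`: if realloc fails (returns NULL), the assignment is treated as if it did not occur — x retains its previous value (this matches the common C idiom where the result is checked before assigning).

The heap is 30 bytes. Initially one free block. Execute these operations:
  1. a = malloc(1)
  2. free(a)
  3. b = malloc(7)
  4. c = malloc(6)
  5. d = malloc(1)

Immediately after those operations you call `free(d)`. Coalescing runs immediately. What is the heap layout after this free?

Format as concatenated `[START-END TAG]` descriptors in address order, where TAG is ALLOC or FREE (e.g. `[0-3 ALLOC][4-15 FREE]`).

Op 1: a = malloc(1) -> a = 0; heap: [0-0 ALLOC][1-29 FREE]
Op 2: free(a) -> (freed a); heap: [0-29 FREE]
Op 3: b = malloc(7) -> b = 0; heap: [0-6 ALLOC][7-29 FREE]
Op 4: c = malloc(6) -> c = 7; heap: [0-6 ALLOC][7-12 ALLOC][13-29 FREE]
Op 5: d = malloc(1) -> d = 13; heap: [0-6 ALLOC][7-12 ALLOC][13-13 ALLOC][14-29 FREE]
free(d): d = 13 -> block [13-13 ALLOC]; mark free, coalesce with adjacent free neighbors -> [0-6 ALLOC][7-12 ALLOC][13-29 FREE]

Answer: [0-6 ALLOC][7-12 ALLOC][13-29 FREE]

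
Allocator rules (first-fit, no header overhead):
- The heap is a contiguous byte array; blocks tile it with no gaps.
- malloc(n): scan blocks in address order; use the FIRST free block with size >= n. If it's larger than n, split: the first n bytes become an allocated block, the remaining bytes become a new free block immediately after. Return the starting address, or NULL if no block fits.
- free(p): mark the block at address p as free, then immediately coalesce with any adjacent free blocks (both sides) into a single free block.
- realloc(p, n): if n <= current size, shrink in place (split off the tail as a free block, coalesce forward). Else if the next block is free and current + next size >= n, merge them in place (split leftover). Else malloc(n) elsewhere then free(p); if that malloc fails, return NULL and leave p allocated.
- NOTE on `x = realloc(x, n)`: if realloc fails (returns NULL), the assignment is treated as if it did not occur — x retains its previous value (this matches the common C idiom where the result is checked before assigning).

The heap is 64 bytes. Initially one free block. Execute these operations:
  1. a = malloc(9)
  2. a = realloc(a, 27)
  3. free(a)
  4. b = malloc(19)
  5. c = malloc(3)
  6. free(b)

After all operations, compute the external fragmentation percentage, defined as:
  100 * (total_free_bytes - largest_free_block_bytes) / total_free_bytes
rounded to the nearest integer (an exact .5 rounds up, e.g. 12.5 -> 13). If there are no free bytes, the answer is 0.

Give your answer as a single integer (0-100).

Answer: 31

Derivation:
Op 1: a = malloc(9) -> a = 0; heap: [0-8 ALLOC][9-63 FREE]
Op 2: a = realloc(a, 27) -> a = 0; heap: [0-26 ALLOC][27-63 FREE]
Op 3: free(a) -> (freed a); heap: [0-63 FREE]
Op 4: b = malloc(19) -> b = 0; heap: [0-18 ALLOC][19-63 FREE]
Op 5: c = malloc(3) -> c = 19; heap: [0-18 ALLOC][19-21 ALLOC][22-63 FREE]
Op 6: free(b) -> (freed b); heap: [0-18 FREE][19-21 ALLOC][22-63 FREE]
Free blocks: [19 42] total_free=61 largest=42 -> 100*(61-42)/61 = 1900/61 ≈ 31.148 -> rounds to 31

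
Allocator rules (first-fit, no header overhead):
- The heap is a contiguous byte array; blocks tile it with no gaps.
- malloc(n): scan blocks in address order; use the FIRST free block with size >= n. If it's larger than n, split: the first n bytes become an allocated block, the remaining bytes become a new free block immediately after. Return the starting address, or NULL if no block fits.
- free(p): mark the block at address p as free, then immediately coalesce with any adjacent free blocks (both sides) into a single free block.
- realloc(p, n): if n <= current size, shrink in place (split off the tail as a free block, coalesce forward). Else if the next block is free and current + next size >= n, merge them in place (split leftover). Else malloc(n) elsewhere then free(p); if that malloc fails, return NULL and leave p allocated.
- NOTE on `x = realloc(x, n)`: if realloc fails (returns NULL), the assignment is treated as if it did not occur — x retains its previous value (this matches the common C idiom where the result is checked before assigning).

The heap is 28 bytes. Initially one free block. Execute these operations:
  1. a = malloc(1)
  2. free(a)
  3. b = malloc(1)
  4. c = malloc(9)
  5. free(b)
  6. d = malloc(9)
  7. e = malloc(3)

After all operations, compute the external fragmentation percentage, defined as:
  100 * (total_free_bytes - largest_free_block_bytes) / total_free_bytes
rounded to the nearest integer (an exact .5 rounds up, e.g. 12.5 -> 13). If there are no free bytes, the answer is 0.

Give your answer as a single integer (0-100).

Op 1: a = malloc(1) -> a = 0; heap: [0-0 ALLOC][1-27 FREE]
Op 2: free(a) -> (freed a); heap: [0-27 FREE]
Op 3: b = malloc(1) -> b = 0; heap: [0-0 ALLOC][1-27 FREE]
Op 4: c = malloc(9) -> c = 1; heap: [0-0 ALLOC][1-9 ALLOC][10-27 FREE]
Op 5: free(b) -> (freed b); heap: [0-0 FREE][1-9 ALLOC][10-27 FREE]
Op 6: d = malloc(9) -> d = 10; heap: [0-0 FREE][1-9 ALLOC][10-18 ALLOC][19-27 FREE]
Op 7: e = malloc(3) -> e = 19; heap: [0-0 FREE][1-9 ALLOC][10-18 ALLOC][19-21 ALLOC][22-27 FREE]
Free blocks: [1 6] total_free=7 largest=6 -> 100*(7-6)/7 = 100/7 ≈ 14.286 -> rounds to 14

Answer: 14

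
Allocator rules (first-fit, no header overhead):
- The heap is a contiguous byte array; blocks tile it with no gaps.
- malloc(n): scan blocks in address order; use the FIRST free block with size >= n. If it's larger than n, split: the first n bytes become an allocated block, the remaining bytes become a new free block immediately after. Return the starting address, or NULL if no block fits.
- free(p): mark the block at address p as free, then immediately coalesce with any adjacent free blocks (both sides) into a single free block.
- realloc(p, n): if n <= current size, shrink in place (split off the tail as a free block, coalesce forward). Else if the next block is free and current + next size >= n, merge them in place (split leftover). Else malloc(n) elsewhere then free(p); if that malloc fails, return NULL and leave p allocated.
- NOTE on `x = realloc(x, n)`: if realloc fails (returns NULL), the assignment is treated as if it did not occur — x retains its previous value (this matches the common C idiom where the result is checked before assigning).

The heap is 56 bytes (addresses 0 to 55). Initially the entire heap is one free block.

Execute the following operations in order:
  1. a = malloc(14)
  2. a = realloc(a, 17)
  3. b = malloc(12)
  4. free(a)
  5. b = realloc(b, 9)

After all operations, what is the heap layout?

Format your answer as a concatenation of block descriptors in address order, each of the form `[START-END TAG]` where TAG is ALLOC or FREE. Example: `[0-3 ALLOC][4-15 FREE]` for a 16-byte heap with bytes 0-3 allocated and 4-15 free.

Answer: [0-16 FREE][17-25 ALLOC][26-55 FREE]

Derivation:
Op 1: a = malloc(14) -> a = 0; heap: [0-13 ALLOC][14-55 FREE]
Op 2: a = realloc(a, 17) -> a = 0; heap: [0-16 ALLOC][17-55 FREE]
Op 3: b = malloc(12) -> b = 17; heap: [0-16 ALLOC][17-28 ALLOC][29-55 FREE]
Op 4: free(a) -> (freed a); heap: [0-16 FREE][17-28 ALLOC][29-55 FREE]
Op 5: b = realloc(b, 9) -> b = 17; heap: [0-16 FREE][17-25 ALLOC][26-55 FREE]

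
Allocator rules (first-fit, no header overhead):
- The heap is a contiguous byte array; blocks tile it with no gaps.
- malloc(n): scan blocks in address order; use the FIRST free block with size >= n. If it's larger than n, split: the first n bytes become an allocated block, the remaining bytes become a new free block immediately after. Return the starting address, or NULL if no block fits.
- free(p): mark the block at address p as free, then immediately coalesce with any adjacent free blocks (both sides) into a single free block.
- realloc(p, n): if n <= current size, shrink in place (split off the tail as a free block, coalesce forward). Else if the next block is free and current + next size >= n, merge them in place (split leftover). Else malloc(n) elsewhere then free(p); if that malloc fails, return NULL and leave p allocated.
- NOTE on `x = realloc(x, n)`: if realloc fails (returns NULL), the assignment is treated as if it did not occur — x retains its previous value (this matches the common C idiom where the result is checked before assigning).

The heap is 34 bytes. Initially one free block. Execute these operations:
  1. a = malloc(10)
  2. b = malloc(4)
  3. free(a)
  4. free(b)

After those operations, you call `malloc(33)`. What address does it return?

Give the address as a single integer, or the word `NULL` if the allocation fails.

Answer: 0

Derivation:
Op 1: a = malloc(10) -> a = 0; heap: [0-9 ALLOC][10-33 FREE]
Op 2: b = malloc(4) -> b = 10; heap: [0-9 ALLOC][10-13 ALLOC][14-33 FREE]
Op 3: free(a) -> (freed a); heap: [0-9 FREE][10-13 ALLOC][14-33 FREE]
Op 4: free(b) -> (freed b); heap: [0-33 FREE]
malloc(33): first-fit scan over [0-33 FREE] -> 0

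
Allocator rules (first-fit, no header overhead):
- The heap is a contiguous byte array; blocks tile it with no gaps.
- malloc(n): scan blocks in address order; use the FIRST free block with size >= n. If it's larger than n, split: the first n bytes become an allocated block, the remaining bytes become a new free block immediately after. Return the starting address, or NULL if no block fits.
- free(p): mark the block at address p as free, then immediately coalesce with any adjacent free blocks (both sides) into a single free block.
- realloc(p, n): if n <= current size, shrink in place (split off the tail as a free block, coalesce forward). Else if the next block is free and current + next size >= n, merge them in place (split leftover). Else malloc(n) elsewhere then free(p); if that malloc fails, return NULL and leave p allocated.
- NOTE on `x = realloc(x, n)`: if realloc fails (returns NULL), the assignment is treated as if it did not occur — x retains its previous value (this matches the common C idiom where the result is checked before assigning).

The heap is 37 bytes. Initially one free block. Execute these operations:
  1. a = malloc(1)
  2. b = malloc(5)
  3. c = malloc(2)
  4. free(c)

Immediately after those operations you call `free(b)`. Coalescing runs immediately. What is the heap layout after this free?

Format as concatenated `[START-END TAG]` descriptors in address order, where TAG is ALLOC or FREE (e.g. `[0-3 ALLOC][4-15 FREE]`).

Answer: [0-0 ALLOC][1-36 FREE]

Derivation:
Op 1: a = malloc(1) -> a = 0; heap: [0-0 ALLOC][1-36 FREE]
Op 2: b = malloc(5) -> b = 1; heap: [0-0 ALLOC][1-5 ALLOC][6-36 FREE]
Op 3: c = malloc(2) -> c = 6; heap: [0-0 ALLOC][1-5 ALLOC][6-7 ALLOC][8-36 FREE]
Op 4: free(c) -> (freed c); heap: [0-0 ALLOC][1-5 ALLOC][6-36 FREE]
free(b): b = 1 -> block [1-5 ALLOC]; mark free, coalesce with adjacent free neighbors -> [0-0 ALLOC][1-36 FREE]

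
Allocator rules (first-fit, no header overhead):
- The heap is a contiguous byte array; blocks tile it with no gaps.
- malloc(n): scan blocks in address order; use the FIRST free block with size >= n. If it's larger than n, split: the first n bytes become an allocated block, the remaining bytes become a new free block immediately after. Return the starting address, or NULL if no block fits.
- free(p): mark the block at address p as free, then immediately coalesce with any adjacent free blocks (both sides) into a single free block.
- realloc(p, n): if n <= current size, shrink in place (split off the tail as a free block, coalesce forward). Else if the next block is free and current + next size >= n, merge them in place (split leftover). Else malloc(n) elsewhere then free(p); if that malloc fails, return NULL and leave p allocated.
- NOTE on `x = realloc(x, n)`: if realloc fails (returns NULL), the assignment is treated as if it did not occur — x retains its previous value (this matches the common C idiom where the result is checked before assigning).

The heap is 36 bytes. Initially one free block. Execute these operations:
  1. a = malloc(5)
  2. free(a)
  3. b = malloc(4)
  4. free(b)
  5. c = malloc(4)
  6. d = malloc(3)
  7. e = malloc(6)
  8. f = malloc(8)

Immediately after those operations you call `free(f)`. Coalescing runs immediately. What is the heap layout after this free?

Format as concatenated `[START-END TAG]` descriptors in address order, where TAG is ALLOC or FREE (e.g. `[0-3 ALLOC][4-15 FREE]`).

Answer: [0-3 ALLOC][4-6 ALLOC][7-12 ALLOC][13-35 FREE]

Derivation:
Op 1: a = malloc(5) -> a = 0; heap: [0-4 ALLOC][5-35 FREE]
Op 2: free(a) -> (freed a); heap: [0-35 FREE]
Op 3: b = malloc(4) -> b = 0; heap: [0-3 ALLOC][4-35 FREE]
Op 4: free(b) -> (freed b); heap: [0-35 FREE]
Op 5: c = malloc(4) -> c = 0; heap: [0-3 ALLOC][4-35 FREE]
Op 6: d = malloc(3) -> d = 4; heap: [0-3 ALLOC][4-6 ALLOC][7-35 FREE]
Op 7: e = malloc(6) -> e = 7; heap: [0-3 ALLOC][4-6 ALLOC][7-12 ALLOC][13-35 FREE]
Op 8: f = malloc(8) -> f = 13; heap: [0-3 ALLOC][4-6 ALLOC][7-12 ALLOC][13-20 ALLOC][21-35 FREE]
free(f): f = 13 -> block [13-20 ALLOC]; mark free, coalesce with adjacent free neighbors -> [0-3 ALLOC][4-6 ALLOC][7-12 ALLOC][13-35 FREE]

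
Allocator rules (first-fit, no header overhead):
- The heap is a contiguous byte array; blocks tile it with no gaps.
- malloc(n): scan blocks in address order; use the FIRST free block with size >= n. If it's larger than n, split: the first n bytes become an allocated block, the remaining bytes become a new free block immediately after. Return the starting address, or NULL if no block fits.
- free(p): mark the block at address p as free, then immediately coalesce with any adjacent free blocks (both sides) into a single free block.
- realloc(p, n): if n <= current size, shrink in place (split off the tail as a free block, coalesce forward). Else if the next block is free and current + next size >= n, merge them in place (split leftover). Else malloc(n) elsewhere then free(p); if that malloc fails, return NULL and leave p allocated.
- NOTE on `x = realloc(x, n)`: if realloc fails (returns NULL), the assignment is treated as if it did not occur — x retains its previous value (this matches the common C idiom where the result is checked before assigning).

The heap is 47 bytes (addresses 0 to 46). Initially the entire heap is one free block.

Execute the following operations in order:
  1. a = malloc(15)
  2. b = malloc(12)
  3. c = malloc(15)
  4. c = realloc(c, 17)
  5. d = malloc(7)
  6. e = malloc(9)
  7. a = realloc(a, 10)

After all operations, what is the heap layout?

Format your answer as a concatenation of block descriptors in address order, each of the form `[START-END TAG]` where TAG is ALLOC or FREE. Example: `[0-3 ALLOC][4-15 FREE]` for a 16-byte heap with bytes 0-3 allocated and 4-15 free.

Answer: [0-9 ALLOC][10-14 FREE][15-26 ALLOC][27-43 ALLOC][44-46 FREE]

Derivation:
Op 1: a = malloc(15) -> a = 0; heap: [0-14 ALLOC][15-46 FREE]
Op 2: b = malloc(12) -> b = 15; heap: [0-14 ALLOC][15-26 ALLOC][27-46 FREE]
Op 3: c = malloc(15) -> c = 27; heap: [0-14 ALLOC][15-26 ALLOC][27-41 ALLOC][42-46 FREE]
Op 4: c = realloc(c, 17) -> c = 27; heap: [0-14 ALLOC][15-26 ALLOC][27-43 ALLOC][44-46 FREE]
Op 5: d = malloc(7) -> d = NULL; heap: [0-14 ALLOC][15-26 ALLOC][27-43 ALLOC][44-46 FREE]
Op 6: e = malloc(9) -> e = NULL; heap: [0-14 ALLOC][15-26 ALLOC][27-43 ALLOC][44-46 FREE]
Op 7: a = realloc(a, 10) -> a = 0; heap: [0-9 ALLOC][10-14 FREE][15-26 ALLOC][27-43 ALLOC][44-46 FREE]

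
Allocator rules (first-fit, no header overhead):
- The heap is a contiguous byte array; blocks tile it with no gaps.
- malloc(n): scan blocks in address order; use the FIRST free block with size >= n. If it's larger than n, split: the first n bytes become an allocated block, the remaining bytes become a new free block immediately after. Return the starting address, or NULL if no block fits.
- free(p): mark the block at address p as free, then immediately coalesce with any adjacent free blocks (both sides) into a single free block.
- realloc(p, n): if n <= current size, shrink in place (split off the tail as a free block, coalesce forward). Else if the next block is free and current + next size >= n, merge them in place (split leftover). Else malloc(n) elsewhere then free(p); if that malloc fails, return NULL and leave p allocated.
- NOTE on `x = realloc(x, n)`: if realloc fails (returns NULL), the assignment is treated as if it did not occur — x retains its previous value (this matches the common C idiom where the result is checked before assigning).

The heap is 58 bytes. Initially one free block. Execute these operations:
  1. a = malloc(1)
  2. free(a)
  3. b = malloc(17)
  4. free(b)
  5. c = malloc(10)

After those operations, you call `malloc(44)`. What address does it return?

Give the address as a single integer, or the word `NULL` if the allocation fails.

Answer: 10

Derivation:
Op 1: a = malloc(1) -> a = 0; heap: [0-0 ALLOC][1-57 FREE]
Op 2: free(a) -> (freed a); heap: [0-57 FREE]
Op 3: b = malloc(17) -> b = 0; heap: [0-16 ALLOC][17-57 FREE]
Op 4: free(b) -> (freed b); heap: [0-57 FREE]
Op 5: c = malloc(10) -> c = 0; heap: [0-9 ALLOC][10-57 FREE]
malloc(44): first-fit scan over [0-9 ALLOC][10-57 FREE] -> 10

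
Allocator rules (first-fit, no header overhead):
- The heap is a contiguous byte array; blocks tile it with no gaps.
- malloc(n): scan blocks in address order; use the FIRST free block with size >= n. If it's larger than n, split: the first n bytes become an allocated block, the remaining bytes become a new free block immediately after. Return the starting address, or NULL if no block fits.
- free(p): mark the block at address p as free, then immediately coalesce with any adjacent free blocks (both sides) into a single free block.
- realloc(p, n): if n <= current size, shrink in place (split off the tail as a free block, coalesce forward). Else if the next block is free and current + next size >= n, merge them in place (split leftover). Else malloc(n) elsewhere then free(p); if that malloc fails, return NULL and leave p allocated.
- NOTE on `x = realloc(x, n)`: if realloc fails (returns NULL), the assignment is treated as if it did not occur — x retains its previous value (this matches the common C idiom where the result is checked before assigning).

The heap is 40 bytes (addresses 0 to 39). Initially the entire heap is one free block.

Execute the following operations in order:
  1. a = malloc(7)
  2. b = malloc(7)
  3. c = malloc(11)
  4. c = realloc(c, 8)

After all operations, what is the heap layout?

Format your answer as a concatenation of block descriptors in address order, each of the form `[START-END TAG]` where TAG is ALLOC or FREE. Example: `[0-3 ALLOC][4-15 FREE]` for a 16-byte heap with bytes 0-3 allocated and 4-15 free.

Answer: [0-6 ALLOC][7-13 ALLOC][14-21 ALLOC][22-39 FREE]

Derivation:
Op 1: a = malloc(7) -> a = 0; heap: [0-6 ALLOC][7-39 FREE]
Op 2: b = malloc(7) -> b = 7; heap: [0-6 ALLOC][7-13 ALLOC][14-39 FREE]
Op 3: c = malloc(11) -> c = 14; heap: [0-6 ALLOC][7-13 ALLOC][14-24 ALLOC][25-39 FREE]
Op 4: c = realloc(c, 8) -> c = 14; heap: [0-6 ALLOC][7-13 ALLOC][14-21 ALLOC][22-39 FREE]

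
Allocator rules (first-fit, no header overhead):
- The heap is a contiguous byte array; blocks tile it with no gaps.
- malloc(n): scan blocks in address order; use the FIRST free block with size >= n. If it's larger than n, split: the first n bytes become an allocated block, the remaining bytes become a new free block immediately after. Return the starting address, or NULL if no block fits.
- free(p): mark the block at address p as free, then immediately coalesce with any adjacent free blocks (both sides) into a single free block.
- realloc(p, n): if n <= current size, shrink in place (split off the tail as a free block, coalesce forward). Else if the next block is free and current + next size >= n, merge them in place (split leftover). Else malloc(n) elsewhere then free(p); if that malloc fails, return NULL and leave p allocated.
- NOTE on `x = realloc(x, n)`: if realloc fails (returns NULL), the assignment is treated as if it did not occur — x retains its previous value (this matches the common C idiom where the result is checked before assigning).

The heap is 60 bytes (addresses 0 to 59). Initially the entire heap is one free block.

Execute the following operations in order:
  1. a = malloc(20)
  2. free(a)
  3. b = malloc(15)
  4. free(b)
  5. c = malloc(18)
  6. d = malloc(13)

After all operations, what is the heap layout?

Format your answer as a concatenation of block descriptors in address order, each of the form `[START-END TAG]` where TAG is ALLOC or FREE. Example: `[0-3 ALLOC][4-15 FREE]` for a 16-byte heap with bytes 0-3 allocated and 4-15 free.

Answer: [0-17 ALLOC][18-30 ALLOC][31-59 FREE]

Derivation:
Op 1: a = malloc(20) -> a = 0; heap: [0-19 ALLOC][20-59 FREE]
Op 2: free(a) -> (freed a); heap: [0-59 FREE]
Op 3: b = malloc(15) -> b = 0; heap: [0-14 ALLOC][15-59 FREE]
Op 4: free(b) -> (freed b); heap: [0-59 FREE]
Op 5: c = malloc(18) -> c = 0; heap: [0-17 ALLOC][18-59 FREE]
Op 6: d = malloc(13) -> d = 18; heap: [0-17 ALLOC][18-30 ALLOC][31-59 FREE]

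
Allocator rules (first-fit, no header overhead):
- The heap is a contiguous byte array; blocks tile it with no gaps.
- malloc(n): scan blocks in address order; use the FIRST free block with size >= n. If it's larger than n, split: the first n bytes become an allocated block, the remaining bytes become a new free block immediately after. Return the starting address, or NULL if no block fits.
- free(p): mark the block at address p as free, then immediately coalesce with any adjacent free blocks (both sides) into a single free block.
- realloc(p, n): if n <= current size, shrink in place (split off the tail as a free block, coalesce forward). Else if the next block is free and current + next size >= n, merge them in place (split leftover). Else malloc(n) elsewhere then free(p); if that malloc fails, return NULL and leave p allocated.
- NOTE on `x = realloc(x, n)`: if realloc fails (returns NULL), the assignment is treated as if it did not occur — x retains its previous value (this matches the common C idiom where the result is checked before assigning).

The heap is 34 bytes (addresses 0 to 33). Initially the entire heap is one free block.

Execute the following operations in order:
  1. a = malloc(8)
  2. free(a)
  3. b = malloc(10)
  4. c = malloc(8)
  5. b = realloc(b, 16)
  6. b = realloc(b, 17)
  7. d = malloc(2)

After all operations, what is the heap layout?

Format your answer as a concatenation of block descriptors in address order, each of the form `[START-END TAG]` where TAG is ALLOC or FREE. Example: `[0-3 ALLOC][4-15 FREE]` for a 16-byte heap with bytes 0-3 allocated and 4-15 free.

Op 1: a = malloc(8) -> a = 0; heap: [0-7 ALLOC][8-33 FREE]
Op 2: free(a) -> (freed a); heap: [0-33 FREE]
Op 3: b = malloc(10) -> b = 0; heap: [0-9 ALLOC][10-33 FREE]
Op 4: c = malloc(8) -> c = 10; heap: [0-9 ALLOC][10-17 ALLOC][18-33 FREE]
Op 5: b = realloc(b, 16) -> b = 18; heap: [0-9 FREE][10-17 ALLOC][18-33 ALLOC]
Op 6: b = realloc(b, 17) -> NULL (b unchanged); heap: [0-9 FREE][10-17 ALLOC][18-33 ALLOC]
Op 7: d = malloc(2) -> d = 0; heap: [0-1 ALLOC][2-9 FREE][10-17 ALLOC][18-33 ALLOC]

Answer: [0-1 ALLOC][2-9 FREE][10-17 ALLOC][18-33 ALLOC]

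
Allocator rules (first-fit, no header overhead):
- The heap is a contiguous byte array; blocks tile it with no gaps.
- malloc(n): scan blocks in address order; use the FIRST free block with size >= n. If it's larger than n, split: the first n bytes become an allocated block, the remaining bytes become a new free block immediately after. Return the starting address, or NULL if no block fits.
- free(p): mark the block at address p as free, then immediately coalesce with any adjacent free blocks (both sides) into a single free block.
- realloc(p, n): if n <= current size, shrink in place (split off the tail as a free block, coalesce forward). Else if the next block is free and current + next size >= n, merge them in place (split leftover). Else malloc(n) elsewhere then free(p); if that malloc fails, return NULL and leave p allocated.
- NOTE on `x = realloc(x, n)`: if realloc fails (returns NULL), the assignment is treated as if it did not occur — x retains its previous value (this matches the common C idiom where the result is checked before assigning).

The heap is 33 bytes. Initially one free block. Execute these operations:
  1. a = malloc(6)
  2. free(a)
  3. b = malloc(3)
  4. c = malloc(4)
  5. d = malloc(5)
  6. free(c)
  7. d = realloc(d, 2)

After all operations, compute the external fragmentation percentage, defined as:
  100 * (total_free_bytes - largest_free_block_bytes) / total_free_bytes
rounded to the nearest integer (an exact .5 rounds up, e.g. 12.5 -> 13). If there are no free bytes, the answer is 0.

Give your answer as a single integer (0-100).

Op 1: a = malloc(6) -> a = 0; heap: [0-5 ALLOC][6-32 FREE]
Op 2: free(a) -> (freed a); heap: [0-32 FREE]
Op 3: b = malloc(3) -> b = 0; heap: [0-2 ALLOC][3-32 FREE]
Op 4: c = malloc(4) -> c = 3; heap: [0-2 ALLOC][3-6 ALLOC][7-32 FREE]
Op 5: d = malloc(5) -> d = 7; heap: [0-2 ALLOC][3-6 ALLOC][7-11 ALLOC][12-32 FREE]
Op 6: free(c) -> (freed c); heap: [0-2 ALLOC][3-6 FREE][7-11 ALLOC][12-32 FREE]
Op 7: d = realloc(d, 2) -> d = 7; heap: [0-2 ALLOC][3-6 FREE][7-8 ALLOC][9-32 FREE]
Free blocks: [4 24] total_free=28 largest=24 -> 100*(28-24)/28 = 400/28 ≈ 14.286 -> rounds to 14

Answer: 14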